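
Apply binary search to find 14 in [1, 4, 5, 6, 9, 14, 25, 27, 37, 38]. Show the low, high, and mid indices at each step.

Binary search for 14 in [1, 4, 5, 6, 9, 14, 25, 27, 37, 38]:

lo=0, hi=9, mid=4, arr[mid]=9 -> 9 < 14, search right half
lo=5, hi=9, mid=7, arr[mid]=27 -> 27 > 14, search left half
lo=5, hi=6, mid=5, arr[mid]=14 -> Found target at index 5!

Binary search finds 14 at index 5 after 3 comparisons. The search repeatedly halves the search space by comparing with the middle element.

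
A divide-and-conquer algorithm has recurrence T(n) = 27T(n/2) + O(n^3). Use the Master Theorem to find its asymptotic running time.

Master Theorem for T(n) = 27T(n/2) + O(n^3):

a = 27, b = 2, c = 3
log_b(a) = log_2(27) = 4.7549

Case 1: c = 3 < log_2(27) = 4.7549
T(n) = O(n^(log_2 27))

For T(n) = 27T(n/2) + O(n^3): log_2(27) = 4.7549. This is Case 1 of the Master Theorem (c < log_b(a), work dominated by leaves), giving O(n^(log_2 27)).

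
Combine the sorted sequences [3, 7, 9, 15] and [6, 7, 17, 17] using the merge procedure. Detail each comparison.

Merging process:

Compare 3 vs 6: take 3 from left. Merged: [3]
Compare 7 vs 6: take 6 from right. Merged: [3, 6]
Compare 7 vs 7: take 7 from left. Merged: [3, 6, 7]
Compare 9 vs 7: take 7 from right. Merged: [3, 6, 7, 7]
Compare 9 vs 17: take 9 from left. Merged: [3, 6, 7, 7, 9]
Compare 15 vs 17: take 15 from left. Merged: [3, 6, 7, 7, 9, 15]
Append remaining from right: [17, 17]. Merged: [3, 6, 7, 7, 9, 15, 17, 17]

Final merged array: [3, 6, 7, 7, 9, 15, 17, 17]
Total comparisons: 6

The merged array is [3, 6, 7, 7, 9, 15, 17, 17], requiring 6 comparisons. The merge step runs in O(n) time where n is the total number of elements.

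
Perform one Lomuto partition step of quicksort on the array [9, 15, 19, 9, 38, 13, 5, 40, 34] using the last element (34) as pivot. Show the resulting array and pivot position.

Lomuto partition with pivot = 34:

Initial array: [9, 15, 19, 9, 38, 13, 5, 40, 34]

arr[0]=9 <= 34: swap with position 0, array becomes [9, 15, 19, 9, 38, 13, 5, 40, 34]
arr[1]=15 <= 34: swap with position 1, array becomes [9, 15, 19, 9, 38, 13, 5, 40, 34]
arr[2]=19 <= 34: swap with position 2, array becomes [9, 15, 19, 9, 38, 13, 5, 40, 34]
arr[3]=9 <= 34: swap with position 3, array becomes [9, 15, 19, 9, 38, 13, 5, 40, 34]
arr[4]=38 > 34: no swap
arr[5]=13 <= 34: swap with position 4, array becomes [9, 15, 19, 9, 13, 38, 5, 40, 34]
arr[6]=5 <= 34: swap with position 5, array becomes [9, 15, 19, 9, 13, 5, 38, 40, 34]
arr[7]=40 > 34: no swap

Place pivot at position 6: [9, 15, 19, 9, 13, 5, 34, 40, 38]
Pivot position: 6

After partitioning with pivot 34, the array becomes [9, 15, 19, 9, 13, 5, 34, 40, 38]. The pivot is placed at index 6. All elements to the left of the pivot are <= 34, and all elements to the right are > 34.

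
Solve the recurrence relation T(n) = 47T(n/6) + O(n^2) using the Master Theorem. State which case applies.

Master Theorem for T(n) = 47T(n/6) + O(n^2):

a = 47, b = 6, c = 2
log_b(a) = log_6(47) = 2.1488

Case 1: c = 2 < log_6(47) = 2.1488
T(n) = O(n^(log_6 47))

For T(n) = 47T(n/6) + O(n^2): log_6(47) = 2.1488. This is Case 1 of the Master Theorem (c < log_b(a), work dominated by leaves), giving O(n^(log_6 47)).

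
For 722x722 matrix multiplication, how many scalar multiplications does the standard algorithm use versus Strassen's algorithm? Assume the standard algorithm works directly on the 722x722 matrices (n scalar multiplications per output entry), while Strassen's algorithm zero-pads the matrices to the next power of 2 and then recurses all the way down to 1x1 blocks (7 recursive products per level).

Matrix multiplication for 722x722 matrices:

Strassen's algorithm requires power-of-2 dimensions. Pad 722x722 to 1024x1024 (next power of 2).

Standard algorithm: 722^3 = 376367048 multiplications
Strassen's algorithm: 7^(log2(1024)) = 7^10 = 282475249 multiplications
Savings: 376367048 - 282475249 = 93891799 multiplications

Standard: 376367048 multiplications (722^3). Strassen: 282475249 multiplications (7^10, after padding to 1024x1024). Strassen reduces 8 recursive multiplications to 7 at each level.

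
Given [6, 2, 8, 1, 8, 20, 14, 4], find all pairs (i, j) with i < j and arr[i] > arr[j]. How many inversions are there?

Finding inversions in [6, 2, 8, 1, 8, 20, 14, 4]:

(0, 1): arr[0]=6 > arr[1]=2
(0, 3): arr[0]=6 > arr[3]=1
(0, 7): arr[0]=6 > arr[7]=4
(1, 3): arr[1]=2 > arr[3]=1
(2, 3): arr[2]=8 > arr[3]=1
(2, 7): arr[2]=8 > arr[7]=4
(4, 7): arr[4]=8 > arr[7]=4
(5, 6): arr[5]=20 > arr[6]=14
(5, 7): arr[5]=20 > arr[7]=4
(6, 7): arr[6]=14 > arr[7]=4

Total inversions: 10

The array has 10 inversion(s): (0,1), (0,3), (0,7), (1,3), (2,3), (2,7), (4,7), (5,6), (5,7), (6,7). Each pair (i,j) satisfies i < j and arr[i] > arr[j].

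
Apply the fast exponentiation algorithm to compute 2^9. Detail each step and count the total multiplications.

Computing 2^9 by squaring (build up from 2^1; each line after the first costs one multiplication):

2^1 = 2
2^2 = (2^1)^2 = 2^2 = 4
2^4 = (2^2)^2 = 4^2 = 16
2^8 = (2^4)^2 = 16^2 = 256
2^9 = 2 * 2^8 = 2 * 256 = 512

Result: 512
Multiplications needed: 4 (4 lines after 2^1)

2^9 = 512. Using exponentiation by squaring, this requires 4 multiplications. The key idea: if the exponent is even, square the half-power; if odd, multiply by the base once.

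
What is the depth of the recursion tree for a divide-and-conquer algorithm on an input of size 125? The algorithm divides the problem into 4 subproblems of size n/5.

For divide and conquer with division factor 5:

Problem sizes at each level:
Level 0: 125
Level 1: 25
Level 2: 5
Level 3: 1

The root is level 0 and the size-1 base case is level 3 (the tree spans levels 0 through 3, i.e. 4 levels counting the root), so the depth is the number of divisions: log_5(125) = 3

The recursion tree depth is log_5(125) = 3. At each level, the problem size is divided by 5, so it takes 3 divisions to reduce to a base case of size 1. The algorithm makes 4 recursive calls at each level.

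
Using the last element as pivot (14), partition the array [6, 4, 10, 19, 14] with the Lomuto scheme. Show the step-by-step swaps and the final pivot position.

Lomuto partition with pivot = 14:

Initial array: [6, 4, 10, 19, 14]

arr[0]=6 <= 14: swap with position 0, array becomes [6, 4, 10, 19, 14]
arr[1]=4 <= 14: swap with position 1, array becomes [6, 4, 10, 19, 14]
arr[2]=10 <= 14: swap with position 2, array becomes [6, 4, 10, 19, 14]
arr[3]=19 > 14: no swap

Place pivot at position 3: [6, 4, 10, 14, 19]
Pivot position: 3

After partitioning with pivot 14, the array becomes [6, 4, 10, 14, 19]. The pivot is placed at index 3. All elements to the left of the pivot are <= 14, and all elements to the right are > 14.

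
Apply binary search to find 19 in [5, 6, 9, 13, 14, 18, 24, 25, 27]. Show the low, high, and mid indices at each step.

Binary search for 19 in [5, 6, 9, 13, 14, 18, 24, 25, 27]:

lo=0, hi=8, mid=4, arr[mid]=14 -> 14 < 19, search right half
lo=5, hi=8, mid=6, arr[mid]=24 -> 24 > 19, search left half
lo=5, hi=5, mid=5, arr[mid]=18 -> 18 < 19, search right half
lo=6 > hi=5, target 19 not found

Binary search determines that 19 is not in the array after 3 comparisons. The search space was exhausted without finding the target.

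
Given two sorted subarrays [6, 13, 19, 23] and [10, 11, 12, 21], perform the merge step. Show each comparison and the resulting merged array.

Merging process:

Compare 6 vs 10: take 6 from left. Merged: [6]
Compare 13 vs 10: take 10 from right. Merged: [6, 10]
Compare 13 vs 11: take 11 from right. Merged: [6, 10, 11]
Compare 13 vs 12: take 12 from right. Merged: [6, 10, 11, 12]
Compare 13 vs 21: take 13 from left. Merged: [6, 10, 11, 12, 13]
Compare 19 vs 21: take 19 from left. Merged: [6, 10, 11, 12, 13, 19]
Compare 23 vs 21: take 21 from right. Merged: [6, 10, 11, 12, 13, 19, 21]
Append remaining from left: [23]. Merged: [6, 10, 11, 12, 13, 19, 21, 23]

Final merged array: [6, 10, 11, 12, 13, 19, 21, 23]
Total comparisons: 7

The merged array is [6, 10, 11, 12, 13, 19, 21, 23], requiring 7 comparisons. The merge step runs in O(n) time where n is the total number of elements.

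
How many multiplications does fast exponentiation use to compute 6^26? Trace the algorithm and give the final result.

Computing 6^26 by squaring (build up from 6^1; each line after the first costs one multiplication):

6^1 = 6
6^2 = (6^1)^2 = 6^2 = 36
6^3 = 6 * 6^2 = 6 * 36 = 216
6^6 = (6^3)^2 = 216^2 = 46656
6^12 = (6^6)^2 = 46656^2 = 2176782336
6^13 = 6 * 6^12 = 6 * 2176782336 = 13060694016
6^26 = (6^13)^2 = 13060694016^2 = 170581728179578208256

Result: 170581728179578208256
Multiplications needed: 6 (6 lines after 6^1)

6^26 = 170581728179578208256. Using exponentiation by squaring, this requires 6 multiplications. The key idea: if the exponent is even, square the half-power; if odd, multiply by the base once.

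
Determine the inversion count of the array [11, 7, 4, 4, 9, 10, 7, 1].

Finding inversions in [11, 7, 4, 4, 9, 10, 7, 1]:

(0, 1): arr[0]=11 > arr[1]=7
(0, 2): arr[0]=11 > arr[2]=4
(0, 3): arr[0]=11 > arr[3]=4
(0, 4): arr[0]=11 > arr[4]=9
(0, 5): arr[0]=11 > arr[5]=10
(0, 6): arr[0]=11 > arr[6]=7
(0, 7): arr[0]=11 > arr[7]=1
(1, 2): arr[1]=7 > arr[2]=4
(1, 3): arr[1]=7 > arr[3]=4
(1, 7): arr[1]=7 > arr[7]=1
(2, 7): arr[2]=4 > arr[7]=1
(3, 7): arr[3]=4 > arr[7]=1
(4, 6): arr[4]=9 > arr[6]=7
(4, 7): arr[4]=9 > arr[7]=1
(5, 6): arr[5]=10 > arr[6]=7
(5, 7): arr[5]=10 > arr[7]=1
(6, 7): arr[6]=7 > arr[7]=1

Total inversions: 17

The array has 17 inversion(s): (0,1), (0,2), (0,3), (0,4), (0,5), (0,6), (0,7), (1,2), (1,3), (1,7), (2,7), (3,7), (4,6), (4,7), (5,6), (5,7), (6,7). Each pair (i,j) satisfies i < j and arr[i] > arr[j].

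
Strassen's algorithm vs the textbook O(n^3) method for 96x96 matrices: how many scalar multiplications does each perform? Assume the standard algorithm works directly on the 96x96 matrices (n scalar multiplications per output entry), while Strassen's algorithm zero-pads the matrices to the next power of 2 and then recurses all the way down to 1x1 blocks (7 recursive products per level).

Matrix multiplication for 96x96 matrices:

Strassen's algorithm requires power-of-2 dimensions. Pad 96x96 to 128x128 (next power of 2).

Standard algorithm: 96^3 = 884736 multiplications
Strassen's algorithm: 7^(log2(128)) = 7^7 = 823543 multiplications
Savings: 884736 - 823543 = 61193 multiplications

Standard: 884736 multiplications (96^3). Strassen: 823543 multiplications (7^7, after padding to 128x128). Strassen reduces 8 recursive multiplications to 7 at each level.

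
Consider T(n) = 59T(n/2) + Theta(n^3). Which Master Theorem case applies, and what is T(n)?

Master Theorem for T(n) = 59T(n/2) + O(n^3):

a = 59, b = 2, c = 3
log_b(a) = log_2(59) = 5.8826

Case 1: c = 3 < log_2(59) = 5.8826
T(n) = O(n^(log_2 59))

For T(n) = 59T(n/2) + O(n^3): log_2(59) = 5.8826. This is Case 1 of the Master Theorem (c < log_b(a), work dominated by leaves), giving O(n^(log_2 59)).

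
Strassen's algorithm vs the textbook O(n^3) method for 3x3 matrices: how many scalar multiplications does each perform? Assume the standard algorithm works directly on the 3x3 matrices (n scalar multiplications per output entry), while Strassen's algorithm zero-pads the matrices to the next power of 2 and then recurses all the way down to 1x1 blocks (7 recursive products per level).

Matrix multiplication for 3x3 matrices:

Strassen's algorithm requires power-of-2 dimensions. Pad 3x3 to 4x4 (next power of 2).

Standard algorithm: 3^3 = 27 multiplications
Strassen's algorithm: 7^(log2(4)) = 7^2 = 49 multiplications
Difference: 27 - 49 = -22 (Strassen uses MORE here due to padding overhead — for small or just-over-power-of-2 n, padding can outweigh the per-level savings)

Standard: 27 multiplications (3^3). Strassen: 49 multiplications (7^2, after padding to 4x4). Strassen reduces 8 recursive multiplications to 7 at each level.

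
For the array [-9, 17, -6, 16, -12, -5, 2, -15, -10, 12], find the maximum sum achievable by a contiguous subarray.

Using Kadane's algorithm on [-9, 17, -6, 16, -12, -5, 2, -15, -10, 12]:

Scanning through the array:
Position 1 (value 17): max_ending_here = 17, max_so_far = 17
Position 2 (value -6): max_ending_here = 11, max_so_far = 17
Position 3 (value 16): max_ending_here = 27, max_so_far = 27
Position 4 (value -12): max_ending_here = 15, max_so_far = 27
Position 5 (value -5): max_ending_here = 10, max_so_far = 27
Position 6 (value 2): max_ending_here = 12, max_so_far = 27
Position 7 (value -15): max_ending_here = -3, max_so_far = 27
Position 8 (value -10): max_ending_here = -10, max_so_far = 27
Position 9 (value 12): max_ending_here = 12, max_so_far = 27

Maximum subarray: [17, -6, 16]
Maximum sum: 27

The maximum subarray is [17, -6, 16] with sum 27. This subarray runs from index 1 to index 3.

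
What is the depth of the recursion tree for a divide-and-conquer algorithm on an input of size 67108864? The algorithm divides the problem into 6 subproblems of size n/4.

For divide and conquer with division factor 4:

Problem sizes at each level:
Level 0: 67108864
Level 1: 16777216
Level 2: 4194304
Level 3: 1048576
Level 4: 262144
Level 5: 65536
Level 6: 16384
Level 7: 4096
Level 8: 1024
Level 9: 256
Level 10: 64
Level 11: 16
Level 12: 4
Level 13: 1

The root is level 0 and the size-1 base case is level 13 (the tree spans levels 0 through 13, i.e. 14 levels counting the root), so the depth is the number of divisions: log_4(67108864) = 13

The recursion tree depth is log_4(67108864) = 13. At each level, the problem size is divided by 4, so it takes 13 divisions to reduce to a base case of size 1. The algorithm makes 6 recursive calls at each level.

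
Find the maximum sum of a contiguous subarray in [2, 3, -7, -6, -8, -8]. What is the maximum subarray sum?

Using Kadane's algorithm on [2, 3, -7, -6, -8, -8]:

Scanning through the array:
Position 1 (value 3): max_ending_here = 5, max_so_far = 5
Position 2 (value -7): max_ending_here = -2, max_so_far = 5
Position 3 (value -6): max_ending_here = -6, max_so_far = 5
Position 4 (value -8): max_ending_here = -8, max_so_far = 5
Position 5 (value -8): max_ending_here = -8, max_so_far = 5

Maximum subarray: [2, 3]
Maximum sum: 5

The maximum subarray is [2, 3] with sum 5. This subarray runs from index 0 to index 1.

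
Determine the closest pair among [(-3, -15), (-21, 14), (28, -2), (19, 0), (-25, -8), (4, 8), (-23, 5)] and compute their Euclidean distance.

Computing all pairwise distances among 7 points:

d((-3, -15), (-21, 14)) = 34.1321
d((-3, -15), (28, -2)) = 33.6155
d((-3, -15), (19, 0)) = 26.6271
d((-3, -15), (-25, -8)) = 23.0868
d((-3, -15), (4, 8)) = 24.0416
d((-3, -15), (-23, 5)) = 28.2843
d((-21, 14), (28, -2)) = 51.5461
d((-21, 14), (19, 0)) = 42.3792
d((-21, 14), (-25, -8)) = 22.3607
d((-21, 14), (4, 8)) = 25.7099
d((-21, 14), (-23, 5)) = 9.2195 <-- minimum
d((28, -2), (19, 0)) = 9.2195 <-- minimum
d((28, -2), (-25, -8)) = 53.3385
d((28, -2), (4, 8)) = 26.0
d((28, -2), (-23, 5)) = 51.4782
d((19, 0), (-25, -8)) = 44.7214
d((19, 0), (4, 8)) = 17.0
d((19, 0), (-23, 5)) = 42.2966
d((-25, -8), (4, 8)) = 33.121
d((-25, -8), (-23, 5)) = 13.1529
d((4, 8), (-23, 5)) = 27.1662

Minimum distance: 9.2195 (tie among 2 pairs: (-21, 14) and (-23, 5); (28, -2) and (19, 0))

The minimum Euclidean distance is 9.2195. There is a tie: 2 pairs achieve this minimum — (-21, 14) and (-23, 5); (28, -2) and (19, 0). Any of these is a valid closest pair. For 7 points, brute-force pairwise comparison is shown above. For large n, the divide-and-conquer algorithm (sort by x, recurse on halves, check the dividing strip) achieves O(n log n).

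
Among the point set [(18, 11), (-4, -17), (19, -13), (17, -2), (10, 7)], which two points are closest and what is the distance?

Computing all pairwise distances among 5 points:

d((18, 11), (-4, -17)) = 35.609
d((18, 11), (19, -13)) = 24.0208
d((18, 11), (17, -2)) = 13.0384
d((18, 11), (10, 7)) = 8.9443 <-- minimum
d((-4, -17), (19, -13)) = 23.3452
d((-4, -17), (17, -2)) = 25.807
d((-4, -17), (10, 7)) = 27.7849
d((19, -13), (17, -2)) = 11.1803
d((19, -13), (10, 7)) = 21.9317
d((17, -2), (10, 7)) = 11.4018

Closest pair: (18, 11) and (10, 7) with distance 8.9443

The closest pair is (18, 11) and (10, 7) with Euclidean distance 8.9443. For 5 points, brute-force pairwise comparison is shown above. For large n, the divide-and-conquer algorithm (sort by x, recurse on halves, check the dividing strip) achieves O(n log n).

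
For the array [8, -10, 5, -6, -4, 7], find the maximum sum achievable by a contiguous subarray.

Using Kadane's algorithm on [8, -10, 5, -6, -4, 7]:

Scanning through the array:
Position 1 (value -10): max_ending_here = -2, max_so_far = 8
Position 2 (value 5): max_ending_here = 5, max_so_far = 8
Position 3 (value -6): max_ending_here = -1, max_so_far = 8
Position 4 (value -4): max_ending_here = -4, max_so_far = 8
Position 5 (value 7): max_ending_here = 7, max_so_far = 8

Maximum subarray: [8]
Maximum sum: 8

The maximum subarray is [8] with sum 8. This subarray runs from index 0 to index 0.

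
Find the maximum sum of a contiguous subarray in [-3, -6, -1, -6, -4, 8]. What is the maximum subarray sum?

Using Kadane's algorithm on [-3, -6, -1, -6, -4, 8]:

Scanning through the array:
Position 1 (value -6): max_ending_here = -6, max_so_far = -3
Position 2 (value -1): max_ending_here = -1, max_so_far = -1
Position 3 (value -6): max_ending_here = -6, max_so_far = -1
Position 4 (value -4): max_ending_here = -4, max_so_far = -1
Position 5 (value 8): max_ending_here = 8, max_so_far = 8

Maximum subarray: [8]
Maximum sum: 8

The maximum subarray is [8] with sum 8. This subarray runs from index 5 to index 5.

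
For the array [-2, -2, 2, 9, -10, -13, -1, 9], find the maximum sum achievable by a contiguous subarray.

Using Kadane's algorithm on [-2, -2, 2, 9, -10, -13, -1, 9]:

Scanning through the array:
Position 1 (value -2): max_ending_here = -2, max_so_far = -2
Position 2 (value 2): max_ending_here = 2, max_so_far = 2
Position 3 (value 9): max_ending_here = 11, max_so_far = 11
Position 4 (value -10): max_ending_here = 1, max_so_far = 11
Position 5 (value -13): max_ending_here = -12, max_so_far = 11
Position 6 (value -1): max_ending_here = -1, max_so_far = 11
Position 7 (value 9): max_ending_here = 9, max_so_far = 11

Maximum subarray: [2, 9]
Maximum sum: 11

The maximum subarray is [2, 9] with sum 11. This subarray runs from index 2 to index 3.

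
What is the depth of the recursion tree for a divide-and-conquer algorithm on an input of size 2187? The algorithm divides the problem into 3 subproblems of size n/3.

For divide and conquer with division factor 3:

Problem sizes at each level:
Level 0: 2187
Level 1: 729
Level 2: 243
Level 3: 81
Level 4: 27
Level 5: 9
Level 6: 3
Level 7: 1

The root is level 0 and the size-1 base case is level 7 (the tree spans levels 0 through 7, i.e. 8 levels counting the root), so the depth is the number of divisions: log_3(2187) = 7

The recursion tree depth is log_3(2187) = 7. At each level, the problem size is divided by 3, so it takes 7 divisions to reduce to a base case of size 1. The algorithm makes 3 recursive calls at each level.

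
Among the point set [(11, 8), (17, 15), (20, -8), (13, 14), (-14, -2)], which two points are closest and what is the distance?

Computing all pairwise distances among 5 points:

d((11, 8), (17, 15)) = 9.2195
d((11, 8), (20, -8)) = 18.3576
d((11, 8), (13, 14)) = 6.3246
d((11, 8), (-14, -2)) = 26.9258
d((17, 15), (20, -8)) = 23.1948
d((17, 15), (13, 14)) = 4.1231 <-- minimum
d((17, 15), (-14, -2)) = 35.3553
d((20, -8), (13, 14)) = 23.0868
d((20, -8), (-14, -2)) = 34.5254
d((13, 14), (-14, -2)) = 31.3847

Closest pair: (17, 15) and (13, 14) with distance 4.1231

The closest pair is (17, 15) and (13, 14) with Euclidean distance 4.1231. For 5 points, brute-force pairwise comparison is shown above. For large n, the divide-and-conquer algorithm (sort by x, recurse on halves, check the dividing strip) achieves O(n log n).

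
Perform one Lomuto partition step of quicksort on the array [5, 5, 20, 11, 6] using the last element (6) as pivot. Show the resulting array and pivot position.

Lomuto partition with pivot = 6:

Initial array: [5, 5, 20, 11, 6]

arr[0]=5 <= 6: swap with position 0, array becomes [5, 5, 20, 11, 6]
arr[1]=5 <= 6: swap with position 1, array becomes [5, 5, 20, 11, 6]
arr[2]=20 > 6: no swap
arr[3]=11 > 6: no swap

Place pivot at position 2: [5, 5, 6, 11, 20]
Pivot position: 2

After partitioning with pivot 6, the array becomes [5, 5, 6, 11, 20]. The pivot is placed at index 2. All elements to the left of the pivot are <= 6, and all elements to the right are > 6.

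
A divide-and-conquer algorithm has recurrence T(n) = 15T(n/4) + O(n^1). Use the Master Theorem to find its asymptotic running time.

Master Theorem for T(n) = 15T(n/4) + O(n^1):

a = 15, b = 4, c = 1
log_b(a) = log_4(15) = 1.9534

Case 1: c = 1 < log_4(15) = 1.9534
T(n) = O(n^(log_4 15))

For T(n) = 15T(n/4) + O(n^1): log_4(15) = 1.9534. This is Case 1 of the Master Theorem (c < log_b(a), work dominated by leaves), giving O(n^(log_4 15)).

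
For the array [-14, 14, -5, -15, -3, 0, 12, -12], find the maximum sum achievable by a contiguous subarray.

Using Kadane's algorithm on [-14, 14, -5, -15, -3, 0, 12, -12]:

Scanning through the array:
Position 1 (value 14): max_ending_here = 14, max_so_far = 14
Position 2 (value -5): max_ending_here = 9, max_so_far = 14
Position 3 (value -15): max_ending_here = -6, max_so_far = 14
Position 4 (value -3): max_ending_here = -3, max_so_far = 14
Position 5 (value 0): max_ending_here = 0, max_so_far = 14
Position 6 (value 12): max_ending_here = 12, max_so_far = 14
Position 7 (value -12): max_ending_here = 0, max_so_far = 14

Maximum subarray: [14]
Maximum sum: 14

The maximum subarray is [14] with sum 14. This subarray runs from index 1 to index 1.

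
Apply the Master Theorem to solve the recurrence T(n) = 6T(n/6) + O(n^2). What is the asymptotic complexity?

Master Theorem for T(n) = 6T(n/6) + O(n^2):

a = 6, b = 6, c = 2
log_b(a) = log_6(6) = 1.0000

Case 3: c = 2 > log_6(6) = 1.0000
T(n) = O(n^2) = O(n^2)

For T(n) = 6T(n/6) + O(n^2): log_6(6) = 1.0000. This is Case 3 of the Master Theorem (c > log_b(a), work dominated by root), giving O(n^2).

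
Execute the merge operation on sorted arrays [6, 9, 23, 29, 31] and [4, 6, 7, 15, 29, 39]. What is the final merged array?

Merging process:

Compare 6 vs 4: take 4 from right. Merged: [4]
Compare 6 vs 6: take 6 from left. Merged: [4, 6]
Compare 9 vs 6: take 6 from right. Merged: [4, 6, 6]
Compare 9 vs 7: take 7 from right. Merged: [4, 6, 6, 7]
Compare 9 vs 15: take 9 from left. Merged: [4, 6, 6, 7, 9]
Compare 23 vs 15: take 15 from right. Merged: [4, 6, 6, 7, 9, 15]
Compare 23 vs 29: take 23 from left. Merged: [4, 6, 6, 7, 9, 15, 23]
Compare 29 vs 29: take 29 from left. Merged: [4, 6, 6, 7, 9, 15, 23, 29]
Compare 31 vs 29: take 29 from right. Merged: [4, 6, 6, 7, 9, 15, 23, 29, 29]
Compare 31 vs 39: take 31 from left. Merged: [4, 6, 6, 7, 9, 15, 23, 29, 29, 31]
Append remaining from right: [39]. Merged: [4, 6, 6, 7, 9, 15, 23, 29, 29, 31, 39]

Final merged array: [4, 6, 6, 7, 9, 15, 23, 29, 29, 31, 39]
Total comparisons: 10

The merged array is [4, 6, 6, 7, 9, 15, 23, 29, 29, 31, 39], requiring 10 comparisons. The merge step runs in O(n) time where n is the total number of elements.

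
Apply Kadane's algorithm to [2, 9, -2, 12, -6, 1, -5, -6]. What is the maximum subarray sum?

Using Kadane's algorithm on [2, 9, -2, 12, -6, 1, -5, -6]:

Scanning through the array:
Position 1 (value 9): max_ending_here = 11, max_so_far = 11
Position 2 (value -2): max_ending_here = 9, max_so_far = 11
Position 3 (value 12): max_ending_here = 21, max_so_far = 21
Position 4 (value -6): max_ending_here = 15, max_so_far = 21
Position 5 (value 1): max_ending_here = 16, max_so_far = 21
Position 6 (value -5): max_ending_here = 11, max_so_far = 21
Position 7 (value -6): max_ending_here = 5, max_so_far = 21

Maximum subarray: [2, 9, -2, 12]
Maximum sum: 21

The maximum subarray is [2, 9, -2, 12] with sum 21. This subarray runs from index 0 to index 3.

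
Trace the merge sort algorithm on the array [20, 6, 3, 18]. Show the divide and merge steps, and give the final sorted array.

Merge sort trace:

Split: [20, 6, 3, 18] -> [20, 6] and [3, 18]
  Split: [20, 6] -> [20] and [6]
  Merge: [20] + [6] -> [6, 20]
  Split: [3, 18] -> [3] and [18]
  Merge: [3] + [18] -> [3, 18]
Merge: [6, 20] + [3, 18] -> [3, 6, 18, 20]

Final sorted array: [3, 6, 18, 20]

The merge sort proceeds by recursively splitting the array and merging sorted halves.
After all merges, the sorted array is [3, 6, 18, 20].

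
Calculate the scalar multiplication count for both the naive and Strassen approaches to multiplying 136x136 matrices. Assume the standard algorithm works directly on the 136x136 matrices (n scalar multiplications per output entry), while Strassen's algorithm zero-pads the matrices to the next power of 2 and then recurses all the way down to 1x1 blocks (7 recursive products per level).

Matrix multiplication for 136x136 matrices:

Strassen's algorithm requires power-of-2 dimensions. Pad 136x136 to 256x256 (next power of 2).

Standard algorithm: 136^3 = 2515456 multiplications
Strassen's algorithm: 7^(log2(256)) = 7^8 = 5764801 multiplications
Difference: 2515456 - 5764801 = -3249345 (Strassen uses MORE here due to padding overhead — for small or just-over-power-of-2 n, padding can outweigh the per-level savings)

Standard: 2515456 multiplications (136^3). Strassen: 5764801 multiplications (7^8, after padding to 256x256). Strassen reduces 8 recursive multiplications to 7 at each level.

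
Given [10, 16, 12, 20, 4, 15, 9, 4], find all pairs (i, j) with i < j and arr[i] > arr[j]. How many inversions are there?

Finding inversions in [10, 16, 12, 20, 4, 15, 9, 4]:

(0, 4): arr[0]=10 > arr[4]=4
(0, 6): arr[0]=10 > arr[6]=9
(0, 7): arr[0]=10 > arr[7]=4
(1, 2): arr[1]=16 > arr[2]=12
(1, 4): arr[1]=16 > arr[4]=4
(1, 5): arr[1]=16 > arr[5]=15
(1, 6): arr[1]=16 > arr[6]=9
(1, 7): arr[1]=16 > arr[7]=4
(2, 4): arr[2]=12 > arr[4]=4
(2, 6): arr[2]=12 > arr[6]=9
(2, 7): arr[2]=12 > arr[7]=4
(3, 4): arr[3]=20 > arr[4]=4
(3, 5): arr[3]=20 > arr[5]=15
(3, 6): arr[3]=20 > arr[6]=9
(3, 7): arr[3]=20 > arr[7]=4
(5, 6): arr[5]=15 > arr[6]=9
(5, 7): arr[5]=15 > arr[7]=4
(6, 7): arr[6]=9 > arr[7]=4

Total inversions: 18

The array has 18 inversion(s): (0,4), (0,6), (0,7), (1,2), (1,4), (1,5), (1,6), (1,7), (2,4), (2,6), (2,7), (3,4), (3,5), (3,6), (3,7), (5,6), (5,7), (6,7). Each pair (i,j) satisfies i < j and arr[i] > arr[j].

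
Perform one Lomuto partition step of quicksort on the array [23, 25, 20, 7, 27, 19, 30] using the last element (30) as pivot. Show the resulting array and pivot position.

Lomuto partition with pivot = 30:

Initial array: [23, 25, 20, 7, 27, 19, 30]

arr[0]=23 <= 30: swap with position 0, array becomes [23, 25, 20, 7, 27, 19, 30]
arr[1]=25 <= 30: swap with position 1, array becomes [23, 25, 20, 7, 27, 19, 30]
arr[2]=20 <= 30: swap with position 2, array becomes [23, 25, 20, 7, 27, 19, 30]
arr[3]=7 <= 30: swap with position 3, array becomes [23, 25, 20, 7, 27, 19, 30]
arr[4]=27 <= 30: swap with position 4, array becomes [23, 25, 20, 7, 27, 19, 30]
arr[5]=19 <= 30: swap with position 5, array becomes [23, 25, 20, 7, 27, 19, 30]

Place pivot at position 6: [23, 25, 20, 7, 27, 19, 30]
Pivot position: 6

After partitioning with pivot 30, the array becomes [23, 25, 20, 7, 27, 19, 30]. The pivot is placed at index 6. All elements to the left of the pivot are <= 30, and all elements to the right are > 30.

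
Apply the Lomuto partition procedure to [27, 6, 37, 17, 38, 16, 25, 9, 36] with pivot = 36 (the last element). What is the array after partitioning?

Lomuto partition with pivot = 36:

Initial array: [27, 6, 37, 17, 38, 16, 25, 9, 36]

arr[0]=27 <= 36: swap with position 0, array becomes [27, 6, 37, 17, 38, 16, 25, 9, 36]
arr[1]=6 <= 36: swap with position 1, array becomes [27, 6, 37, 17, 38, 16, 25, 9, 36]
arr[2]=37 > 36: no swap
arr[3]=17 <= 36: swap with position 2, array becomes [27, 6, 17, 37, 38, 16, 25, 9, 36]
arr[4]=38 > 36: no swap
arr[5]=16 <= 36: swap with position 3, array becomes [27, 6, 17, 16, 38, 37, 25, 9, 36]
arr[6]=25 <= 36: swap with position 4, array becomes [27, 6, 17, 16, 25, 37, 38, 9, 36]
arr[7]=9 <= 36: swap with position 5, array becomes [27, 6, 17, 16, 25, 9, 38, 37, 36]

Place pivot at position 6: [27, 6, 17, 16, 25, 9, 36, 37, 38]
Pivot position: 6

After partitioning with pivot 36, the array becomes [27, 6, 17, 16, 25, 9, 36, 37, 38]. The pivot is placed at index 6. All elements to the left of the pivot are <= 36, and all elements to the right are > 36.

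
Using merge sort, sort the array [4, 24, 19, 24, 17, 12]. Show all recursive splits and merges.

Merge sort trace:

Split: [4, 24, 19, 24, 17, 12] -> [4, 24, 19] and [24, 17, 12]
  Split: [4, 24, 19] -> [4] and [24, 19]
    Split: [24, 19] -> [24] and [19]
    Merge: [24] + [19] -> [19, 24]
  Merge: [4] + [19, 24] -> [4, 19, 24]
  Split: [24, 17, 12] -> [24] and [17, 12]
    Split: [17, 12] -> [17] and [12]
    Merge: [17] + [12] -> [12, 17]
  Merge: [24] + [12, 17] -> [12, 17, 24]
Merge: [4, 19, 24] + [12, 17, 24] -> [4, 12, 17, 19, 24, 24]

Final sorted array: [4, 12, 17, 19, 24, 24]

The merge sort proceeds by recursively splitting the array and merging sorted halves.
After all merges, the sorted array is [4, 12, 17, 19, 24, 24].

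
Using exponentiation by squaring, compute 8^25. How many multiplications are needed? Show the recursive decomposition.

Computing 8^25 by squaring (build up from 8^1; each line after the first costs one multiplication):

8^1 = 8
8^2 = (8^1)^2 = 8^2 = 64
8^3 = 8 * 8^2 = 8 * 64 = 512
8^6 = (8^3)^2 = 512^2 = 262144
8^12 = (8^6)^2 = 262144^2 = 68719476736
8^24 = (8^12)^2 = 68719476736^2 = 4722366482869645213696
8^25 = 8 * 8^24 = 8 * 4722366482869645213696 = 37778931862957161709568

Result: 37778931862957161709568
Multiplications needed: 6 (6 lines after 8^1)

8^25 = 37778931862957161709568. Using exponentiation by squaring, this requires 6 multiplications. The key idea: if the exponent is even, square the half-power; if odd, multiply by the base once.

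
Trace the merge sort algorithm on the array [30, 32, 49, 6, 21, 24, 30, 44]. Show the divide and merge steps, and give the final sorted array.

Merge sort trace:

Split: [30, 32, 49, 6, 21, 24, 30, 44] -> [30, 32, 49, 6] and [21, 24, 30, 44]
  Split: [30, 32, 49, 6] -> [30, 32] and [49, 6]
    Split: [30, 32] -> [30] and [32]
    Merge: [30] + [32] -> [30, 32]
    Split: [49, 6] -> [49] and [6]
    Merge: [49] + [6] -> [6, 49]
  Merge: [30, 32] + [6, 49] -> [6, 30, 32, 49]
  Split: [21, 24, 30, 44] -> [21, 24] and [30, 44]
    Split: [21, 24] -> [21] and [24]
    Merge: [21] + [24] -> [21, 24]
    Split: [30, 44] -> [30] and [44]
    Merge: [30] + [44] -> [30, 44]
  Merge: [21, 24] + [30, 44] -> [21, 24, 30, 44]
Merge: [6, 30, 32, 49] + [21, 24, 30, 44] -> [6, 21, 24, 30, 30, 32, 44, 49]

Final sorted array: [6, 21, 24, 30, 30, 32, 44, 49]

The merge sort proceeds by recursively splitting the array and merging sorted halves.
After all merges, the sorted array is [6, 21, 24, 30, 30, 32, 44, 49].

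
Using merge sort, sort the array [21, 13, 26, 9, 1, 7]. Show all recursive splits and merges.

Merge sort trace:

Split: [21, 13, 26, 9, 1, 7] -> [21, 13, 26] and [9, 1, 7]
  Split: [21, 13, 26] -> [21] and [13, 26]
    Split: [13, 26] -> [13] and [26]
    Merge: [13] + [26] -> [13, 26]
  Merge: [21] + [13, 26] -> [13, 21, 26]
  Split: [9, 1, 7] -> [9] and [1, 7]
    Split: [1, 7] -> [1] and [7]
    Merge: [1] + [7] -> [1, 7]
  Merge: [9] + [1, 7] -> [1, 7, 9]
Merge: [13, 21, 26] + [1, 7, 9] -> [1, 7, 9, 13, 21, 26]

Final sorted array: [1, 7, 9, 13, 21, 26]

The merge sort proceeds by recursively splitting the array and merging sorted halves.
After all merges, the sorted array is [1, 7, 9, 13, 21, 26].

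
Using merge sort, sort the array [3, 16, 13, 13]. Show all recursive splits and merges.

Merge sort trace:

Split: [3, 16, 13, 13] -> [3, 16] and [13, 13]
  Split: [3, 16] -> [3] and [16]
  Merge: [3] + [16] -> [3, 16]
  Split: [13, 13] -> [13] and [13]
  Merge: [13] + [13] -> [13, 13]
Merge: [3, 16] + [13, 13] -> [3, 13, 13, 16]

Final sorted array: [3, 13, 13, 16]

The merge sort proceeds by recursively splitting the array and merging sorted halves.
After all merges, the sorted array is [3, 13, 13, 16].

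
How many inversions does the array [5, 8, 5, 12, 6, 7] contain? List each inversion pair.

Finding inversions in [5, 8, 5, 12, 6, 7]:

(1, 2): arr[1]=8 > arr[2]=5
(1, 4): arr[1]=8 > arr[4]=6
(1, 5): arr[1]=8 > arr[5]=7
(3, 4): arr[3]=12 > arr[4]=6
(3, 5): arr[3]=12 > arr[5]=7

Total inversions: 5

The array has 5 inversion(s): (1,2), (1,4), (1,5), (3,4), (3,5). Each pair (i,j) satisfies i < j and arr[i] > arr[j].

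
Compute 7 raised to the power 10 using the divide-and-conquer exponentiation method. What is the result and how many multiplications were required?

Computing 7^10 by squaring (build up from 7^1; each line after the first costs one multiplication):

7^1 = 7
7^2 = (7^1)^2 = 7^2 = 49
7^4 = (7^2)^2 = 49^2 = 2401
7^5 = 7 * 7^4 = 7 * 2401 = 16807
7^10 = (7^5)^2 = 16807^2 = 282475249

Result: 282475249
Multiplications needed: 4 (4 lines after 7^1)

7^10 = 282475249. Using exponentiation by squaring, this requires 4 multiplications. The key idea: if the exponent is even, square the half-power; if odd, multiply by the base once.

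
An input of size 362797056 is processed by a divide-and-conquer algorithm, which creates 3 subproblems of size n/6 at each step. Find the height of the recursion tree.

For divide and conquer with division factor 6:

Problem sizes at each level:
Level 0: 362797056
Level 1: 60466176
Level 2: 10077696
Level 3: 1679616
Level 4: 279936
Level 5: 46656
Level 6: 7776
Level 7: 1296
Level 8: 216
Level 9: 36
Level 10: 6
Level 11: 1

The root is level 0 and the size-1 base case is level 11 (the tree spans levels 0 through 11, i.e. 12 levels counting the root), so the depth is the number of divisions: log_6(362797056) = 11

The recursion tree depth is log_6(362797056) = 11. At each level, the problem size is divided by 6, so it takes 11 divisions to reduce to a base case of size 1. The algorithm makes 3 recursive calls at each level.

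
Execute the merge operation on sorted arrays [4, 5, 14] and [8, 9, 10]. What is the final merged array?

Merging process:

Compare 4 vs 8: take 4 from left. Merged: [4]
Compare 5 vs 8: take 5 from left. Merged: [4, 5]
Compare 14 vs 8: take 8 from right. Merged: [4, 5, 8]
Compare 14 vs 9: take 9 from right. Merged: [4, 5, 8, 9]
Compare 14 vs 10: take 10 from right. Merged: [4, 5, 8, 9, 10]
Append remaining from left: [14]. Merged: [4, 5, 8, 9, 10, 14]

Final merged array: [4, 5, 8, 9, 10, 14]
Total comparisons: 5

The merged array is [4, 5, 8, 9, 10, 14], requiring 5 comparisons. The merge step runs in O(n) time where n is the total number of elements.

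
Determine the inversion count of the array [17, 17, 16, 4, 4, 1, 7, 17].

Finding inversions in [17, 17, 16, 4, 4, 1, 7, 17]:

(0, 2): arr[0]=17 > arr[2]=16
(0, 3): arr[0]=17 > arr[3]=4
(0, 4): arr[0]=17 > arr[4]=4
(0, 5): arr[0]=17 > arr[5]=1
(0, 6): arr[0]=17 > arr[6]=7
(1, 2): arr[1]=17 > arr[2]=16
(1, 3): arr[1]=17 > arr[3]=4
(1, 4): arr[1]=17 > arr[4]=4
(1, 5): arr[1]=17 > arr[5]=1
(1, 6): arr[1]=17 > arr[6]=7
(2, 3): arr[2]=16 > arr[3]=4
(2, 4): arr[2]=16 > arr[4]=4
(2, 5): arr[2]=16 > arr[5]=1
(2, 6): arr[2]=16 > arr[6]=7
(3, 5): arr[3]=4 > arr[5]=1
(4, 5): arr[4]=4 > arr[5]=1

Total inversions: 16

The array has 16 inversion(s): (0,2), (0,3), (0,4), (0,5), (0,6), (1,2), (1,3), (1,4), (1,5), (1,6), (2,3), (2,4), (2,5), (2,6), (3,5), (4,5). Each pair (i,j) satisfies i < j and arr[i] > arr[j].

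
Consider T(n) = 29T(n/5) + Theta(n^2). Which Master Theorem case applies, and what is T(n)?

Master Theorem for T(n) = 29T(n/5) + O(n^2):

a = 29, b = 5, c = 2
log_b(a) = log_5(29) = 2.0922

Case 1: c = 2 < log_5(29) = 2.0922
T(n) = O(n^(log_5 29))

For T(n) = 29T(n/5) + O(n^2): log_5(29) = 2.0922. This is Case 1 of the Master Theorem (c < log_b(a), work dominated by leaves), giving O(n^(log_5 29)).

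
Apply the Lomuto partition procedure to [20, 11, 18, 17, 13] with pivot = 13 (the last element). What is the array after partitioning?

Lomuto partition with pivot = 13:

Initial array: [20, 11, 18, 17, 13]

arr[0]=20 > 13: no swap
arr[1]=11 <= 13: swap with position 0, array becomes [11, 20, 18, 17, 13]
arr[2]=18 > 13: no swap
arr[3]=17 > 13: no swap

Place pivot at position 1: [11, 13, 18, 17, 20]
Pivot position: 1

After partitioning with pivot 13, the array becomes [11, 13, 18, 17, 20]. The pivot is placed at index 1. All elements to the left of the pivot are <= 13, and all elements to the right are > 13.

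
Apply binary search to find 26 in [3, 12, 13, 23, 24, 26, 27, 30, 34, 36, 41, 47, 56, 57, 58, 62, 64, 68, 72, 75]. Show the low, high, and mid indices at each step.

Binary search for 26 in [3, 12, 13, 23, 24, 26, 27, 30, 34, 36, 41, 47, 56, 57, 58, 62, 64, 68, 72, 75]:

lo=0, hi=19, mid=9, arr[mid]=36 -> 36 > 26, search left half
lo=0, hi=8, mid=4, arr[mid]=24 -> 24 < 26, search right half
lo=5, hi=8, mid=6, arr[mid]=27 -> 27 > 26, search left half
lo=5, hi=5, mid=5, arr[mid]=26 -> Found target at index 5!

Binary search finds 26 at index 5 after 4 comparisons. The search repeatedly halves the search space by comparing with the middle element.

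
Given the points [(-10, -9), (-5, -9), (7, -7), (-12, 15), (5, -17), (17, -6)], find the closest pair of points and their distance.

Computing all pairwise distances among 6 points:

d((-10, -9), (-5, -9)) = 5.0 <-- minimum
d((-10, -9), (7, -7)) = 17.1172
d((-10, -9), (-12, 15)) = 24.0832
d((-10, -9), (5, -17)) = 17.0
d((-10, -9), (17, -6)) = 27.1662
d((-5, -9), (7, -7)) = 12.1655
d((-5, -9), (-12, 15)) = 25.0
d((-5, -9), (5, -17)) = 12.8062
d((-5, -9), (17, -6)) = 22.2036
d((7, -7), (-12, 15)) = 29.0689
d((7, -7), (5, -17)) = 10.198
d((7, -7), (17, -6)) = 10.0499
d((-12, 15), (5, -17)) = 36.2353
d((-12, 15), (17, -6)) = 35.805
d((5, -17), (17, -6)) = 16.2788

Closest pair: (-10, -9) and (-5, -9) with distance 5.0

The closest pair is (-10, -9) and (-5, -9) with Euclidean distance 5.0. For 6 points, brute-force pairwise comparison is shown above. For large n, the divide-and-conquer algorithm (sort by x, recurse on halves, check the dividing strip) achieves O(n log n).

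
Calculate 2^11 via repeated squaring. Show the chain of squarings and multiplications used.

Computing 2^11 by squaring (build up from 2^1; each line after the first costs one multiplication):

2^1 = 2
2^2 = (2^1)^2 = 2^2 = 4
2^4 = (2^2)^2 = 4^2 = 16
2^5 = 2 * 2^4 = 2 * 16 = 32
2^10 = (2^5)^2 = 32^2 = 1024
2^11 = 2 * 2^10 = 2 * 1024 = 2048

Result: 2048
Multiplications needed: 5 (5 lines after 2^1)

2^11 = 2048. Using exponentiation by squaring, this requires 5 multiplications. The key idea: if the exponent is even, square the half-power; if odd, multiply by the base once.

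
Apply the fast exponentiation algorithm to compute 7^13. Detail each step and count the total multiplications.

Computing 7^13 by squaring (build up from 7^1; each line after the first costs one multiplication):

7^1 = 7
7^2 = (7^1)^2 = 7^2 = 49
7^3 = 7 * 7^2 = 7 * 49 = 343
7^6 = (7^3)^2 = 343^2 = 117649
7^12 = (7^6)^2 = 117649^2 = 13841287201
7^13 = 7 * 7^12 = 7 * 13841287201 = 96889010407

Result: 96889010407
Multiplications needed: 5 (5 lines after 7^1)

7^13 = 96889010407. Using exponentiation by squaring, this requires 5 multiplications. The key idea: if the exponent is even, square the half-power; if odd, multiply by the base once.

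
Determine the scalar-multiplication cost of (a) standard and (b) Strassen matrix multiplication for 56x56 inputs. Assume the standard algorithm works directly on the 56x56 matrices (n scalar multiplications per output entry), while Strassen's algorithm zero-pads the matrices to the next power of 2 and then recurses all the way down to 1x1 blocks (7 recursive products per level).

Matrix multiplication for 56x56 matrices:

Strassen's algorithm requires power-of-2 dimensions. Pad 56x56 to 64x64 (next power of 2).

Standard algorithm: 56^3 = 175616 multiplications
Strassen's algorithm: 7^(log2(64)) = 7^6 = 117649 multiplications
Savings: 175616 - 117649 = 57967 multiplications

Standard: 175616 multiplications (56^3). Strassen: 117649 multiplications (7^6, after padding to 64x64). Strassen reduces 8 recursive multiplications to 7 at each level.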